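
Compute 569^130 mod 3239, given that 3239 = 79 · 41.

450

Mod 79: 569 ≡ 16; by Fermat, exponent reduces to 130 mod 78 = 52; 16^52 ≡ 55 (mod 79).
Mod 41: 569 ≡ 36; by Fermat, exponent reduces to 130 mod 40 = 10; 36^10 ≡ 40 (mod 41).
Combine by CRT: x ≡ 55 (mod 79), x ≡ 40 (mod 41) ⇒ x ≡ 450 (mod 3239).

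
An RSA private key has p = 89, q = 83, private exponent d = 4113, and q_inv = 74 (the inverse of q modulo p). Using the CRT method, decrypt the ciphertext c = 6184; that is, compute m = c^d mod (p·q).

3642

d_p = d mod (p−1) = 4113 mod 88 = 65; d_q = d mod (q−1) = 13.
m₁ = c^(d_p) mod p: c ≡ 43 (mod 89), and 43^65 mod 89 = 82.
m₂ = c^(d_q) mod q: c ≡ 42 (mod 83), and 42^13 mod 83 = 73.
h = q_inv·(m₁ − m₂) mod p = 74·(82 − 73) mod 89 = 43.
m = m₂ + h·q = 73 + 43·83 = 3642.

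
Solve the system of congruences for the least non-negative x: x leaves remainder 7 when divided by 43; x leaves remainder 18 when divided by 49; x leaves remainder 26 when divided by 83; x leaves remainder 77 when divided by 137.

19293376

Combine the congruences pairwise.
From x ≡ 7 (mod 43) write x = 7 + 43t. Substituting into x ≡ 18 (mod 49) gives 43t ≡ 11 (mod 49), and since 43⁻¹ ≡ 8 (mod 49), t ≡ 39. Hence x ≡ 7 + 43·39 = 1684 (mod 2107).
From x ≡ 1684 (mod 2107) write x = 1684 + 2107t. Substituting into x ≡ 26 (mod 83) gives 2107t ≡ 2 (mod 83), and since 32⁻¹ ≡ 13 (mod 83), t ≡ 26. Hence x ≡ 1684 + 2107·26 = 56466 (mod 174881).
From x ≡ 56466 (mod 174881) write x = 56466 + 174881t. Substituting into x ≡ 77 (mod 137) gives 174881t ≡ 55 (mod 137), and since 69⁻¹ ≡ 2 (mod 137), t ≡ 110. Hence x ≡ 56466 + 174881·110 = 19293376 (mod 23958697).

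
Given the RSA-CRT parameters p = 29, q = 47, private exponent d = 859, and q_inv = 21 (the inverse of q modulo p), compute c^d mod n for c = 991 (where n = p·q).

d_p = d mod (p−1) = 859 mod 28 = 19; d_q = d mod (q−1) = 31.
m₁ = c^(d_p) mod p: c ≡ 5 (mod 29), and 5^19 mod 29 = 22.
m₂ = c^(d_q) mod q: c ≡ 4 (mod 47), and 4^31 mod 47 = 18.
h = q_inv·(m₁ − m₂) mod p = 21·(22 − 18) mod 29 = 26.
m = m₂ + h·q = 18 + 26·47 = 1240.

1240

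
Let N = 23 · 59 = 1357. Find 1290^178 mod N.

556

Mod 23: 1290 ≡ 2; by Fermat, exponent reduces to 178 mod 22 = 2; 2^2 ≡ 4 (mod 23).
Mod 59: 1290 ≡ 51; by Fermat, exponent reduces to 178 mod 58 = 4; 51^4 ≡ 25 (mod 59).
Combine by CRT: x ≡ 4 (mod 23), x ≡ 25 (mod 59) ⇒ x ≡ 556 (mod 1357).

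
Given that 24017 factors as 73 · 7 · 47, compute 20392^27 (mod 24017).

23990

Mod 73: 20392 ≡ 25; 25^27 ≡ 46 (mod 73).
Mod 7: 20392 ≡ 1; by Fermat, exponent reduces to 27 mod 6 = 3; 1^3 ≡ 1 (mod 7).
Mod 47: 20392 ≡ 41; 41^27 ≡ 20 (mod 47).
Combine by CRT: x ≡ 46 (mod 73), x ≡ 1 (mod 7), x ≡ 20 (mod 47) ⇒ x ≡ 23990 (mod 24017).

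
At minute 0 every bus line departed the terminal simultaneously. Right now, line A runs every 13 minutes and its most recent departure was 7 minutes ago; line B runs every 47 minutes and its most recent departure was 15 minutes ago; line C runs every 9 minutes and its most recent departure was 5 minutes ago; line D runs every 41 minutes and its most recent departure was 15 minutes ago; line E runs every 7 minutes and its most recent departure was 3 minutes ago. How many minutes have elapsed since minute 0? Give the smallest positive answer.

136832

The moduli are pairwise coprime; N = 13·47·9·41·7 = 1578213.
N/13 = 121401; 121401 ≡ 7 (mod 13); 7·2 ≡ 1, so inverse 2.
N/47 = 33579; 33579 ≡ 21 (mod 47); 21·9 ≡ 1, so inverse 9.
N/9 = 175357; 175357 ≡ 1 (mod 9), inverse 1.
N/41 = 38493; 38493 ≡ 35 (mod 41); 35·34 ≡ 1, so inverse 34.
N/7 = 225459; 225459 ≡ 3 (mod 7); 3·5 ≡ 1, so inverse 5.
t ≡ 7·121401·2 + 15·33579·9 + 5·175357·1 + 15·38493·34 + 3·225459·5 = 30122879.
30122879 mod 1578213 = 136832.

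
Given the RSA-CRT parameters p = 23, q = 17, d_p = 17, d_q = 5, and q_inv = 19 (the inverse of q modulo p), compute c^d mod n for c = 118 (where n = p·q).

16

m₁ = c^(d_p) mod p: c ≡ 3 (mod 23), and 3^17 mod 23 = 16.
m₂ = c^(d_q) mod q: c ≡ 16 (mod 17), and 16^5 mod 17 = 16.
h = q_inv·(m₁ − m₂) mod p = 19·(16 − 16) mod 23 = 0.
m = m₂ + h·q = 16 + 0·17 = 16.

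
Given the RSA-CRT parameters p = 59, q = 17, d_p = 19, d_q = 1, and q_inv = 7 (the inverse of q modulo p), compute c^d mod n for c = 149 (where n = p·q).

m₁ = c^(d_p) mod p: c ≡ 31 (mod 59), and 31^19 mod 59 = 8.
m₂ = c^(d_q) mod q: c ≡ 13 (mod 17), and 13^1 mod 17 = 13.
h = q_inv·(m₁ − m₂) mod p = 7·(8 − 13) mod 59 = 24.
m = m₂ + h·q = 13 + 24·17 = 421.

421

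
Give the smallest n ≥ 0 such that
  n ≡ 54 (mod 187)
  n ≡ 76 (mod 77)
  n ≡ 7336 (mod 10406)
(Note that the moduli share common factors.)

860628

gcd(187, 77) = 11 and 11 | (76 − 54), so the pair is consistent; merging gives n ≡ 615 (mod 1309), where 1309 = lcm(187, 77).
gcd(1309, 10406) = 11 and 11 | (7336 − 615), so the pair is consistent; merging gives n ≡ 860628 (mod 1238314), where 1238314 = lcm(1309, 10406).
The solution is unique modulo lcm(187, 77, 10406) = 1238314.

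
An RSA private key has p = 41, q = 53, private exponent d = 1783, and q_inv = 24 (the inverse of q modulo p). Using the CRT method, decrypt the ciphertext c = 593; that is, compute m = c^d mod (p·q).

d_p = d mod (p−1) = 1783 mod 40 = 23; d_q = d mod (q−1) = 15.
m₁ = c^(d_p) mod p: c ≡ 19 (mod 41), and 19^23 mod 41 = 29.
m₂ = c^(d_q) mod q: c ≡ 10 (mod 53), and 10^15 mod 53 = 47.
h = q_inv·(m₁ − m₂) mod p = 24·(29 − 47) mod 41 = 19.
m = m₂ + h·q = 47 + 19·53 = 1054.

1054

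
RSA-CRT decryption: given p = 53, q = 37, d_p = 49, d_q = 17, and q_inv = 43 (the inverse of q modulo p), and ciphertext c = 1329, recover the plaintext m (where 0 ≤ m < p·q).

m₁ = c^(d_p) mod p: c ≡ 4 (mod 53), and 4^49 mod 53 = 29.
m₂ = c^(d_q) mod q: c ≡ 34 (mod 37), and 34^17 mod 37 = 12.
h = q_inv·(m₁ − m₂) mod p = 43·(29 − 12) mod 53 = 42.
m = m₂ + h·q = 12 + 42·37 = 1566.

1566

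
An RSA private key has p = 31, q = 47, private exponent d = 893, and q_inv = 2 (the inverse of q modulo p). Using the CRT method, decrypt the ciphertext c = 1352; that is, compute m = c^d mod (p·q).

d_p = d mod (p−1) = 893 mod 30 = 23; d_q = d mod (q−1) = 19.
m₁ = c^(d_p) mod p: c ≡ 19 (mod 31), and 19^23 mod 31 = 9.
m₂ = c^(d_q) mod q: c ≡ 36 (mod 47), and 36^19 mod 47 = 2.
h = q_inv·(m₁ − m₂) mod p = 2·(9 − 2) mod 31 = 14.
m = m₂ + h·q = 2 + 14·47 = 660.

660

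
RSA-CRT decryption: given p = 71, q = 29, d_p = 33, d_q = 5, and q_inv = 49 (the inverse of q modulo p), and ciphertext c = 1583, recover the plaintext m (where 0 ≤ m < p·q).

336

m₁ = c^(d_p) mod p: c ≡ 21 (mod 71), and 21^33 mod 71 = 52.
m₂ = c^(d_q) mod q: c ≡ 17 (mod 29), and 17^5 mod 29 = 17.
h = q_inv·(m₁ − m₂) mod p = 49·(52 − 17) mod 71 = 11.
m = m₂ + h·q = 17 + 11·29 = 336.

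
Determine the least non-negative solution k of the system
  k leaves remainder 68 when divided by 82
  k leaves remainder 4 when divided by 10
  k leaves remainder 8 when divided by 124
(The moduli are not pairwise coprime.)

Combine the congruences pairwise.
gcd(82, 10) = 2 and 2 | (4 − 68), so the pair is consistent; merging gives k ≡ 314 (mod 410), where 410 = lcm(82, 10).
gcd(410, 124) = 2 and 2 | (8 − 314), so the pair is consistent; merging gives k ≡ 2364 (mod 25420), where 25420 = lcm(410, 124).
The solution is unique modulo lcm(82, 10, 124) = 25420.

2364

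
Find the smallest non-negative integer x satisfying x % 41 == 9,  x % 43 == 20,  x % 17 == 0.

Combine the congruences pairwise.
From x ≡ 9 (mod 41) write x = 9 + 41t. Substituting into x ≡ 20 (mod 43) gives 41t ≡ 11 (mod 43), and since 41⁻¹ ≡ 21 (mod 43), t ≡ 16. Hence x ≡ 9 + 41·16 = 665 (mod 1763).
From x ≡ 665 (mod 1763) write x = 665 + 1763t. Substituting into x ≡ 0 (mod 17) gives 1763t ≡ 15 (mod 17), and since 12⁻¹ ≡ 10 (mod 17), t ≡ 14. Hence x ≡ 665 + 1763·14 = 25347 (mod 29971).

25347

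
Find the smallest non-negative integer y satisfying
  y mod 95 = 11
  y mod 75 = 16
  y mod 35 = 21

3241

gcd(95, 75) = 5 and 5 | (16 − 11), so the pair is consistent; merging gives y ≡ 391 (mod 1425), where 1425 = lcm(95, 75).
gcd(1425, 35) = 5 and 5 | (21 − 391), so the pair is consistent; merging gives y ≡ 3241 (mod 9975), where 9975 = lcm(1425, 35).
The solution is unique modulo lcm(95, 75, 35) = 9975.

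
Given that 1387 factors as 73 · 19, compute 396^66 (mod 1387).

733

Mod 73: 396 ≡ 31; 31^66 ≡ 3 (mod 73).
Mod 19: 396 ≡ 16; by Fermat, exponent reduces to 66 mod 18 = 12; 16^12 ≡ 11 (mod 19).
Combine by CRT: x ≡ 3 (mod 73), x ≡ 11 (mod 19) ⇒ x ≡ 733 (mod 1387).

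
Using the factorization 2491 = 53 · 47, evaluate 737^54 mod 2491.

Mod 53: 737 ≡ 48; by Fermat, exponent reduces to 54 mod 52 = 2; 48^2 ≡ 25 (mod 53).
Mod 47: 737 ≡ 32; by Fermat, exponent reduces to 54 mod 46 = 8; 32^8 ≡ 36 (mod 47).
Combine by CRT: x ≡ 25 (mod 53), x ≡ 36 (mod 47) ⇒ x ≡ 2198 (mod 2491).

2198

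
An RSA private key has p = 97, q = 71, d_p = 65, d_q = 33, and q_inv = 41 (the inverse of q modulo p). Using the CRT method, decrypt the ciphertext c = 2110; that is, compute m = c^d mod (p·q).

6005

m₁ = c^(d_p) mod p: c ≡ 73 (mod 97), and 73^65 mod 97 = 88.
m₂ = c^(d_q) mod q: c ≡ 51 (mod 71), and 51^33 mod 71 = 41.
h = q_inv·(m₁ − m₂) mod p = 41·(88 − 41) mod 97 = 84.
m = m₂ + h·q = 41 + 84·71 = 6005.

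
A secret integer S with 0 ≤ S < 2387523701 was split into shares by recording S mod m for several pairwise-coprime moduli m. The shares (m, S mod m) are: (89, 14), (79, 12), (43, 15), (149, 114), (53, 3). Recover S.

1831918609

From S ≡ 14 (mod 89) write S = 14 + 89t. Substituting into S ≡ 12 (mod 79) gives 89t ≡ 77 (mod 79), and since 10⁻¹ ≡ 8 (mod 79), t ≡ 63. Hence S ≡ 14 + 89·63 = 5621 (mod 7031).
From S ≡ 5621 (mod 7031) write S = 5621 + 7031t. Substituting into S ≡ 15 (mod 43) gives 7031t ≡ 27 (mod 43), and since 22⁻¹ ≡ 2 (mod 43), t ≡ 11. Hence S ≡ 5621 + 7031·11 = 82962 (mod 302333).
From S ≡ 82962 (mod 302333) write S = 82962 + 302333t. Substituting into S ≡ 114 (mod 149) gives 302333t ≡ 145 (mod 149), and since 12⁻¹ ≡ 87 (mod 149), t ≡ 99. Hence S ≡ 82962 + 302333·99 = 30013929 (mod 45047617).
From S ≡ 30013929 (mod 45047617) write S = 30013929 + 45047617t. Substituting into S ≡ 3 (mod 53) gives 45047617t ≡ 27 (mod 53), and since 2⁻¹ ≡ 27 (mod 53), t ≡ 40. Hence S ≡ 30013929 + 45047617·40 = 1831918609 (mod 2387523701).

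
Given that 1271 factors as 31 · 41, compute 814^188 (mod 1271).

Mod 31: 814 ≡ 8; by Fermat, exponent reduces to 188 mod 30 = 8; 8^8 ≡ 16 (mod 31).
Mod 41: 814 ≡ 35; by Fermat, exponent reduces to 188 mod 40 = 28; 35^28 ≡ 31 (mod 41).
Combine by CRT: x ≡ 16 (mod 31), x ≡ 31 (mod 41) ⇒ x ≡ 605 (mod 1271).

605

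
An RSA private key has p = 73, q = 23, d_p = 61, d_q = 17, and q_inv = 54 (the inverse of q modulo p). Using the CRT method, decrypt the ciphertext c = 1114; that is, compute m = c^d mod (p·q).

m₁ = c^(d_p) mod p: c ≡ 19 (mod 73), and 19^61 mod 73 = 48.
m₂ = c^(d_q) mod q: c ≡ 10 (mod 23), and 10^17 mod 23 = 17.
h = q_inv·(m₁ − m₂) mod p = 54·(48 − 17) mod 73 = 68.
m = m₂ + h·q = 17 + 68·23 = 1581.

1581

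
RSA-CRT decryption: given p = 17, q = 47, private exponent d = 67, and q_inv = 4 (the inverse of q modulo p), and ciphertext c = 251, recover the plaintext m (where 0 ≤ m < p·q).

667

d_p = d mod (p−1) = 67 mod 16 = 3; d_q = d mod (q−1) = 21.
m₁ = c^(d_p) mod p: c ≡ 13 (mod 17), and 13^3 mod 17 = 4.
m₂ = c^(d_q) mod q: c ≡ 16 (mod 47), and 16^21 mod 47 = 9.
h = q_inv·(m₁ − m₂) mod p = 4·(4 − 9) mod 17 = 14.
m = m₂ + h·q = 9 + 14·47 = 667.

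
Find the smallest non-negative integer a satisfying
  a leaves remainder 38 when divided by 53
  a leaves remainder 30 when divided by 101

From a ≡ 38 (mod 53) write a = 38 + 53t. Substituting into a ≡ 30 (mod 101) gives 53t ≡ 93 (mod 101), and since 53⁻¹ ≡ 61 (mod 101), t ≡ 17. Hence a ≡ 38 + 53·17 = 939 (mod 5353).

939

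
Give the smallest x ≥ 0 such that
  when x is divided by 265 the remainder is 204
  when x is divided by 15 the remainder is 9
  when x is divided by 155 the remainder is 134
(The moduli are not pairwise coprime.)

Combine the congruences pairwise.
gcd(265, 15) = 5 and 5 | (9 − 204), so the pair is consistent; merging gives x ≡ 204 (mod 795), where 795 = lcm(265, 15).
gcd(795, 155) = 5 and 5 | (134 − 204), so the pair is consistent; merging gives x ≡ 9744 (mod 24645), where 24645 = lcm(795, 155).
The solution is unique modulo lcm(265, 15, 155) = 24645.

9744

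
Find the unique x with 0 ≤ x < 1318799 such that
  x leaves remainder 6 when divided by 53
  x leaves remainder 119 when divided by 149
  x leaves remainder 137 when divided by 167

The moduli are pairwise coprime; N = 53·149·167 = 1318799.
N/53 = 24883; 24883 ≡ 26 (mod 53); 26·51 ≡ 1, so inverse 51.
N/149 = 8851; 8851 ≡ 60 (mod 149); 60·77 ≡ 1, so inverse 77.
N/167 = 7897; 7897 ≡ 48 (mod 167); 48·87 ≡ 1, so inverse 87.
x ≡ 6·24883·51 + 119·8851·77 + 137·7897·87 = 182840254.
182840254 mod 1318799 = 845992.

845992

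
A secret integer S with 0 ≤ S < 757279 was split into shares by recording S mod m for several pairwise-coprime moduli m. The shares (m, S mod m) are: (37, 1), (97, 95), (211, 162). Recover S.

683169

Combine the congruences pairwise.
From S ≡ 1 (mod 37) write S = 1 + 37t. Substituting into S ≡ 95 (mod 97) gives 37t ≡ 94 (mod 97), and since 37⁻¹ ≡ 21 (mod 97), t ≡ 34. Hence S ≡ 1 + 37·34 = 1259 (mod 3589).
From S ≡ 1259 (mod 3589) write S = 1259 + 3589t. Substituting into S ≡ 162 (mod 211) gives 3589t ≡ 169 (mod 211), and since 2⁻¹ ≡ 106 (mod 211), t ≡ 190. Hence S ≡ 1259 + 3589·190 = 683169 (mod 757279).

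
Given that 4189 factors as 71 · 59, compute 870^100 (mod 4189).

Mod 71: 870 ≡ 18; by Fermat, exponent reduces to 100 mod 70 = 30; 18^30 ≡ 30 (mod 71).
Mod 59: 870 ≡ 44; by Fermat, exponent reduces to 100 mod 58 = 42; 44^42 ≡ 51 (mod 59).
Combine by CRT: x ≡ 30 (mod 71), x ≡ 51 (mod 59) ⇒ x ≡ 3296 (mod 4189).

3296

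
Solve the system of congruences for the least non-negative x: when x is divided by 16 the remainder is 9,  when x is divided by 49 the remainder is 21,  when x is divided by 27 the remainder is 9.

The moduli are pairwise coprime; N = 16·49·27 = 21168.
N/16 = 1323; 1323 ≡ 11 (mod 16); 11·3 ≡ 1, so inverse 3.
N/49 = 432; 432 ≡ 40 (mod 49); 40·38 ≡ 1, so inverse 38.
N/27 = 784; 784 ≡ 1 (mod 27), inverse 1.
x ≡ 9·1323·3 + 21·432·38 + 9·784·1 = 387513.
387513 mod 21168 = 6489.

6489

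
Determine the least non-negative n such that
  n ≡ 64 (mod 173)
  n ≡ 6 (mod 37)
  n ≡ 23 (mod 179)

Combine the congruences pairwise.
From n ≡ 64 (mod 173) write n = 64 + 173t. Substituting into n ≡ 6 (mod 37) gives 173t ≡ 16 (mod 37), and since 25⁻¹ ≡ 3 (mod 37), t ≡ 11. Hence n ≡ 64 + 173·11 = 1967 (mod 6401).
From n ≡ 1967 (mod 6401) write n = 1967 + 6401t. Substituting into n ≡ 23 (mod 179) gives 6401t ≡ 25 (mod 179), and since 136⁻¹ ≡ 154 (mod 179), t ≡ 91. Hence n ≡ 1967 + 6401·91 = 584458 (mod 1145779).

584458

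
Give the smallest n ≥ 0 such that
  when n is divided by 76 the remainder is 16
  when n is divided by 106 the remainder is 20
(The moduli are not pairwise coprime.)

gcd(76, 106) = 2 and 2 | (20 − 16), so the pair is consistent; merging gives n ≡ 1080 (mod 4028), where 4028 = lcm(76, 106).
The solution is unique modulo lcm(76, 106) = 4028.

1080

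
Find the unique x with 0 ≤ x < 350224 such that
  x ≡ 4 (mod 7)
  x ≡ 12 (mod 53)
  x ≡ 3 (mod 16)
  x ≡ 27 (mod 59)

From x ≡ 4 (mod 7) write x = 4 + 7t. Substituting into x ≡ 12 (mod 53) gives 7t ≡ 8 (mod 53), and since 7⁻¹ ≡ 38 (mod 53), t ≡ 39. Hence x ≡ 4 + 7·39 = 277 (mod 371).
From x ≡ 277 (mod 371) write x = 277 + 371t. Substituting into x ≡ 3 (mod 16) gives 371t ≡ 14 (mod 16), and since 3⁻¹ ≡ 11 (mod 16), t ≡ 10. Hence x ≡ 277 + 371·10 = 3987 (mod 5936).
From x ≡ 3987 (mod 5936) write x = 3987 + 5936t. Substituting into x ≡ 27 (mod 59) gives 5936t ≡ 52 (mod 59), and since 36⁻¹ ≡ 41 (mod 59), t ≡ 8. Hence x ≡ 3987 + 5936·8 = 51475 (mod 350224).

51475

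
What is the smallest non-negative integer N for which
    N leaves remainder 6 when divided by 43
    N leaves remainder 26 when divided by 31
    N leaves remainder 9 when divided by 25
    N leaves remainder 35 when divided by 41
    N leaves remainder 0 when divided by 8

From N ≡ 6 (mod 43) write N = 6 + 43t. Substituting into N ≡ 26 (mod 31) gives 43t ≡ 20 (mod 31), and since 12⁻¹ ≡ 13 (mod 31), t ≡ 12. Hence N ≡ 6 + 43·12 = 522 (mod 1333).
From N ≡ 522 (mod 1333) write N = 522 + 1333t. Substituting into N ≡ 9 (mod 25) gives 1333t ≡ 12 (mod 25), and since 8⁻¹ ≡ 22 (mod 25), t ≡ 14. Hence N ≡ 522 + 1333·14 = 19184 (mod 33325).
From N ≡ 19184 (mod 33325) write N = 19184 + 33325t. Substituting into N ≡ 35 (mod 41) gives 33325t ≡ 39 (mod 41), and since 33⁻¹ ≡ 5 (mod 41), t ≡ 31. Hence N ≡ 19184 + 33325·31 = 1052259 (mod 1366325).
From N ≡ 1052259 (mod 1366325) write N = 1052259 + 1366325t. Substituting into N ≡ 0 (mod 8) gives 1366325t ≡ 5 (mod 8), and since 5⁻¹ ≡ 5 (mod 8), t ≡ 1. Hence N ≡ 1052259 + 1366325·1 = 2418584 (mod 10930600).

2418584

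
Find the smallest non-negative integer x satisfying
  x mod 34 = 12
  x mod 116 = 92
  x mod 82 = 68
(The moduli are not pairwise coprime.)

gcd(34, 116) = 2 and 2 | (92 − 12), so the pair is consistent; merging gives x ≡ 556 (mod 1972), where 1972 = lcm(34, 116).
gcd(1972, 82) = 2 and 2 | (68 − 556), so the pair is consistent; merging gives x ≡ 2528 (mod 80852), where 80852 = lcm(1972, 82).
The solution is unique modulo lcm(34, 116, 82) = 80852.

2528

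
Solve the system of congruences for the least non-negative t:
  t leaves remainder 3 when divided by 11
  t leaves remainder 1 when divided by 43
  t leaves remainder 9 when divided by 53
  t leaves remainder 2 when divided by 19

352300

The moduli are pairwise coprime; N = 11·43·53·19 = 476311.
N/11 = 43301; 43301 ≡ 5 (mod 11); 5·9 ≡ 1, so inverse 9.
N/43 = 11077; 11077 ≡ 26 (mod 43); 26·5 ≡ 1, so inverse 5.
N/53 = 8987; 8987 ≡ 30 (mod 53); 30·23 ≡ 1, so inverse 23.
N/19 = 25069; 25069 ≡ 8 (mod 19); 8·12 ≡ 1, so inverse 12.
t ≡ 3·43301·9 + 1·11077·5 + 9·8987·23 + 2·25069·12 = 3686477.
3686477 mod 476311 = 352300.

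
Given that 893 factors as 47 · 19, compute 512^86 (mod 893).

Mod 47: 512 ≡ 42; by Fermat, exponent reduces to 86 mod 46 = 40; 42^40 ≡ 9 (mod 47).
Mod 19: 512 ≡ 18; by Fermat, exponent reduces to 86 mod 18 = 14; 18^14 ≡ 1 (mod 19).
Combine by CRT: x ≡ 9 (mod 47), x ≡ 1 (mod 19) ⇒ x ≡ 761 (mod 893).

761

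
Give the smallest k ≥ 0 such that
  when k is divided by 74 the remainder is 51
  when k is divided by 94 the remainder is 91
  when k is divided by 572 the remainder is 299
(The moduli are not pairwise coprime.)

765063

gcd(74, 94) = 2 and 2 | (91 − 51), so the pair is consistent; merging gives k ≡ 3381 (mod 3478), where 3478 = lcm(74, 94).
gcd(3478, 572) = 2 and 2 | (299 − 3381), so the pair is consistent; merging gives k ≡ 765063 (mod 994708), where 994708 = lcm(3478, 572).
The solution is unique modulo lcm(74, 94, 572) = 994708.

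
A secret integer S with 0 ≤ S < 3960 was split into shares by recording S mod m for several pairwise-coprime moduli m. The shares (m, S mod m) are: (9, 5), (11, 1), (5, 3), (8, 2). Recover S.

Combine the congruences pairwise.
From S ≡ 5 (mod 9) write S = 5 + 9t. Substituting into S ≡ 1 (mod 11) gives 9t ≡ 7 (mod 11), and since 9⁻¹ ≡ 5 (mod 11), t ≡ 2. Hence S ≡ 5 + 9·2 = 23 (mod 99).
From S ≡ 23 (mod 99) write S = 23 + 99t. Substituting into S ≡ 3 (mod 5) gives 99t ≡ 0 (mod 5), and since 4⁻¹ ≡ 4 (mod 5), t ≡ 0. Hence S ≡ 23 + 99·0 = 23 (mod 495).
From S ≡ 23 (mod 495) write S = 23 + 495t. Substituting into S ≡ 2 (mod 8) gives 495t ≡ 3 (mod 8), and since 7⁻¹ ≡ 7 (mod 8), t ≡ 5. Hence S ≡ 23 + 495·5 = 2498 (mod 3960).

2498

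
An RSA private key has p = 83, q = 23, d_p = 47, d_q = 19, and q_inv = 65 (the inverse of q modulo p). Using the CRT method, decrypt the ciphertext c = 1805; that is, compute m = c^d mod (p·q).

m₁ = c^(d_p) mod p: c ≡ 62 (mod 83), and 62^47 mod 83 = 20.
m₂ = c^(d_q) mod q: c ≡ 11 (mod 23), and 11^19 mod 23 = 15.
h = q_inv·(m₁ − m₂) mod p = 65·(20 − 15) mod 83 = 76.
m = m₂ + h·q = 15 + 76·23 = 1763.

1763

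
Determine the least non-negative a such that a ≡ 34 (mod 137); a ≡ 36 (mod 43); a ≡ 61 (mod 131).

637769

The moduli are pairwise coprime; N = 137·43·131 = 771721.
N/137 = 5633; 5633 ≡ 16 (mod 137); 16·60 ≡ 1, so inverse 60.
N/43 = 17947; 17947 ≡ 16 (mod 43); 16·35 ≡ 1, so inverse 35.
N/131 = 5891; 5891 ≡ 127 (mod 131); 127·98 ≡ 1, so inverse 98.
a ≡ 34·5633·60 + 36·17947·35 + 61·5891·98 = 69320938.
69320938 mod 771721 = 637769.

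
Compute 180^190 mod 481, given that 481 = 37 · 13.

Mod 37: 180 ≡ 32; by Fermat, exponent reduces to 190 mod 36 = 10; 32^10 ≡ 30 (mod 37).
Mod 13: 180 ≡ 11; by Fermat, exponent reduces to 190 mod 12 = 10; 11^10 ≡ 10 (mod 13).
Combine by CRT: x ≡ 30 (mod 37), x ≡ 10 (mod 13) ⇒ x ≡ 400 (mod 481).

400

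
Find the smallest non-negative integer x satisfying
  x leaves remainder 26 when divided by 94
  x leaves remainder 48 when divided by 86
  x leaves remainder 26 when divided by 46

gcd(94, 86) = 2 and 2 | (48 − 26), so the pair is consistent; merging gives x ≡ 3316 (mod 4042), where 4042 = lcm(94, 86).
gcd(4042, 46) = 2 and 2 | (26 − 3316), so the pair is consistent; merging gives x ≡ 19484 (mod 92966), where 92966 = lcm(4042, 46).
The solution is unique modulo lcm(94, 86, 46) = 92966.

19484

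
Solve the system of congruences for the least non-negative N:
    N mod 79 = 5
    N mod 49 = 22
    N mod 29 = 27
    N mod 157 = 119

14579139

The moduli are pairwise coprime; M = 79·49·29·157 = 17624663.
M/79 = 223097; 223097 ≡ 1 (mod 79), inverse 1.
M/49 = 359687; 359687 ≡ 27 (mod 49); 27·20 ≡ 1, so inverse 20.
M/29 = 607747; 607747 ≡ 23 (mod 29); 23·24 ≡ 1, so inverse 24.
M/157 = 112259; 112259 ≡ 4 (mod 157); 4·118 ≡ 1, so inverse 118.
N ≡ 5·223097·1 + 22·359687·20 + 27·607747·24 + 119·112259·118 = 2129538699.
2129538699 mod 17624663 = 14579139.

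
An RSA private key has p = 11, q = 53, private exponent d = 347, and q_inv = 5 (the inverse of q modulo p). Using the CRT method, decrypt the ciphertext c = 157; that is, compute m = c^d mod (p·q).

141

d_p = d mod (p−1) = 347 mod 10 = 7; d_q = d mod (q−1) = 35.
m₁ = c^(d_p) mod p: c ≡ 3 (mod 11), and 3^7 mod 11 = 9.
m₂ = c^(d_q) mod q: c ≡ 51 (mod 53), and 51^35 mod 53 = 35.
h = q_inv·(m₁ − m₂) mod p = 5·(9 − 35) mod 11 = 2.
m = m₂ + h·q = 35 + 2·53 = 141.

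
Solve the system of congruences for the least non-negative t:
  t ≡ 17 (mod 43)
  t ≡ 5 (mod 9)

275

From t ≡ 17 (mod 43) write t = 17 + 43s. Substituting into t ≡ 5 (mod 9) gives 43s ≡ 6 (mod 9), and since 7⁻¹ ≡ 4 (mod 9), s ≡ 6. Hence t ≡ 17 + 43·6 = 275 (mod 387).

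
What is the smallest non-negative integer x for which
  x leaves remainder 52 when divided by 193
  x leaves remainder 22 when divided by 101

7193

Combine the congruences pairwise.
From x ≡ 52 (mod 193) write x = 52 + 193t. Substituting into x ≡ 22 (mod 101) gives 193t ≡ 71 (mod 101), and since 92⁻¹ ≡ 56 (mod 101), t ≡ 37. Hence x ≡ 52 + 193·37 = 7193 (mod 19493).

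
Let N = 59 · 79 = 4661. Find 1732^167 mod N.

2386

Mod 59: 1732 ≡ 21; by Fermat, exponent reduces to 167 mod 58 = 51; 21^51 ≡ 26 (mod 59).
Mod 79: 1732 ≡ 73; by Fermat, exponent reduces to 167 mod 78 = 11; 73^11 ≡ 16 (mod 79).
Combine by CRT: x ≡ 26 (mod 59), x ≡ 16 (mod 79) ⇒ x ≡ 2386 (mod 4661).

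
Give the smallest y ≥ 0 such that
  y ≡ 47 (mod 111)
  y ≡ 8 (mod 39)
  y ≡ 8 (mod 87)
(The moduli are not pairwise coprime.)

26021

gcd(111, 39) = 3 and 3 | (8 − 47), so the pair is consistent; merging gives y ≡ 47 (mod 1443), where 1443 = lcm(111, 39).
gcd(1443, 87) = 3 and 3 | (8 − 47), so the pair is consistent; merging gives y ≡ 26021 (mod 41847), where 41847 = lcm(1443, 87).
The solution is unique modulo lcm(111, 39, 87) = 41847.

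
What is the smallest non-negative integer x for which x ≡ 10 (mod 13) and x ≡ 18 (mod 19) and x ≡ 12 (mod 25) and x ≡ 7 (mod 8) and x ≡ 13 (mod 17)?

The moduli are pairwise coprime; N = 13·19·25·8·17 = 839800.
N/13 = 64600; 64600 ≡ 3 (mod 13); 3·9 ≡ 1, so inverse 9.
N/19 = 44200; 44200 ≡ 6 (mod 19); 6·16 ≡ 1, so inverse 16.
N/25 = 33592; 33592 ≡ 17 (mod 25); 17·3 ≡ 1, so inverse 3.
N/8 = 104975; 104975 ≡ 7 (mod 8); 7·7 ≡ 1, so inverse 7.
N/17 = 49400; 49400 ≡ 15 (mod 17); 15·8 ≡ 1, so inverse 8.
x ≡ 10·64600·9 + 18·44200·16 + 12·33592·3 + 7·104975·7 + 13·49400·8 = 30034287.
30034287 mod 839800 = 641287.

641287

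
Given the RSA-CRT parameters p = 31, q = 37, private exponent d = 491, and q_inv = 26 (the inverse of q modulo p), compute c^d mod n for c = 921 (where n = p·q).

d_p = d mod (p−1) = 491 mod 30 = 11; d_q = d mod (q−1) = 23.
m₁ = c^(d_p) mod p: c ≡ 22 (mod 31), and 22^11 mod 31 = 17.
m₂ = c^(d_q) mod q: c ≡ 33 (mod 37), and 33^23 mod 37 = 12.
h = q_inv·(m₁ − m₂) mod p = 26·(17 − 12) mod 31 = 6.
m = m₂ + h·q = 12 + 6·37 = 234.

234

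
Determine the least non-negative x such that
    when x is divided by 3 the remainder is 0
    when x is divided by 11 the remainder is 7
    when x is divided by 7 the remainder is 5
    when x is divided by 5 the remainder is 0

810

The moduli are pairwise coprime; N = 3·11·7·5 = 1155.
N/3 = 385; 385 ≡ 1 (mod 3), inverse 1.
N/11 = 105; 105 ≡ 6 (mod 11); 6·2 ≡ 1, so inverse 2.
N/7 = 165; 165 ≡ 4 (mod 7); 4·2 ≡ 1, so inverse 2.
N/5 = 231; 231 ≡ 1 (mod 5), inverse 1.
x ≡ 0·385·1 + 7·105·2 + 5·165·2 + 0·231·1 = 3120.
3120 mod 1155 = 810.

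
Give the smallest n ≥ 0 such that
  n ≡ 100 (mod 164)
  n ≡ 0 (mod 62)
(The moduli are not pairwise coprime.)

Combine the congruences pairwise.
gcd(164, 62) = 2 and 2 | (0 − 100), so the pair is consistent; merging gives n ≡ 2232 (mod 5084), where 5084 = lcm(164, 62).
The solution is unique modulo lcm(164, 62) = 5084.

2232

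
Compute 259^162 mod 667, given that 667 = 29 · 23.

179

Mod 29: 259 ≡ 27; by Fermat, exponent reduces to 162 mod 28 = 22; 27^22 ≡ 5 (mod 29).
Mod 23: 259 ≡ 6; by Fermat, exponent reduces to 162 mod 22 = 8; 6^8 ≡ 18 (mod 23).
Combine by CRT: x ≡ 5 (mod 29), x ≡ 18 (mod 23) ⇒ x ≡ 179 (mod 667).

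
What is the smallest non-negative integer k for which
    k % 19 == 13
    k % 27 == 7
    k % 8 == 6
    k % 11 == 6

From k ≡ 13 (mod 19) write k = 13 + 19t. Substituting into k ≡ 7 (mod 27) gives 19t ≡ 21 (mod 27), and since 19⁻¹ ≡ 10 (mod 27), t ≡ 21. Hence k ≡ 13 + 19·21 = 412 (mod 513).
From k ≡ 412 (mod 513) write k = 412 + 513t. Substituting into k ≡ 6 (mod 8) gives 513t ≡ 2 (mod 8), and since 1⁻¹ ≡ 1 (mod 8), t ≡ 2. Hence k ≡ 412 + 513·2 = 1438 (mod 4104).
From k ≡ 1438 (mod 4104) write k = 1438 + 4104t. Substituting into k ≡ 6 (mod 11) gives 4104t ≡ 9 (mod 11), and since 1⁻¹ ≡ 1 (mod 11), t ≡ 9. Hence k ≡ 1438 + 4104·9 = 38374 (mod 45144).

38374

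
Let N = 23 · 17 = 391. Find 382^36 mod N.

16

Mod 23: 382 ≡ 14; by Fermat, exponent reduces to 36 mod 22 = 14; 14^14 ≡ 16 (mod 23).
Mod 17: 382 ≡ 8; by Fermat, exponent reduces to 36 mod 16 = 4; 8^4 ≡ 16 (mod 17).
Combine by CRT: x ≡ 16 (mod 23), x ≡ 16 (mod 17) ⇒ x ≡ 16 (mod 391).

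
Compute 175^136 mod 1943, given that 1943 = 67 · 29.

639

Mod 67: 175 ≡ 41; by Fermat, exponent reduces to 136 mod 66 = 4; 41^4 ≡ 36 (mod 67).
Mod 29: 175 ≡ 1; by Fermat, exponent reduces to 136 mod 28 = 24; 1^24 ≡ 1 (mod 29).
Combine by CRT: x ≡ 36 (mod 67), x ≡ 1 (mod 29) ⇒ x ≡ 639 (mod 1943).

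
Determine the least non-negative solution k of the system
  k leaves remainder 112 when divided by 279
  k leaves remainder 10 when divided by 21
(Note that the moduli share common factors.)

gcd(279, 21) = 3 and 3 | (10 − 112), so the pair is consistent; merging gives k ≡ 1228 (mod 1953), where 1953 = lcm(279, 21).
The solution is unique modulo lcm(279, 21) = 1953.

1228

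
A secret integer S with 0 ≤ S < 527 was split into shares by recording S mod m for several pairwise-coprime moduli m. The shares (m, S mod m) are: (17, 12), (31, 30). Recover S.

216

From S ≡ 12 (mod 17) write S = 12 + 17t. Substituting into S ≡ 30 (mod 31) gives 17t ≡ 18 (mod 31), and since 17⁻¹ ≡ 11 (mod 31), t ≡ 12. Hence S ≡ 12 + 17·12 = 216 (mod 527).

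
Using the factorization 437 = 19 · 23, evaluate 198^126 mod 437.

77

Mod 19: 198 ≡ 8; since 18 | 126, by Fermat 8^126 ≡ 1 (mod 19).
Mod 23: 198 ≡ 14; by Fermat, exponent reduces to 126 mod 22 = 16; 14^16 ≡ 8 (mod 23).
Combine by CRT: x ≡ 1 (mod 19), x ≡ 8 (mod 23) ⇒ x ≡ 77 (mod 437).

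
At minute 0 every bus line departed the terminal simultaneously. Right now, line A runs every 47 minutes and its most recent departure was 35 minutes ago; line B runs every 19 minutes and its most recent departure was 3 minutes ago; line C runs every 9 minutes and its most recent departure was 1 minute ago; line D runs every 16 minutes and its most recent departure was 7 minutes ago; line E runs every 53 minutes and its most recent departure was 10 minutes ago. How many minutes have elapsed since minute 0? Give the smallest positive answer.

6464791

The moduli are pairwise coprime; N = 47·19·9·16·53 = 6815376.
N/47 = 145008; 145008 ≡ 13 (mod 47); 13·29 ≡ 1, so inverse 29.
N/19 = 358704; 358704 ≡ 3 (mod 19); 3·13 ≡ 1, so inverse 13.
N/9 = 757264; 757264 ≡ 4 (mod 9); 4·7 ≡ 1, so inverse 7.
N/16 = 425961; 425961 ≡ 9 (mod 16); 9·9 ≡ 1, so inverse 9.
N/53 = 128592; 128592 ≡ 14 (mod 53); 14·19 ≡ 1, so inverse 19.
t ≡ 35·145008·29 + 3·358704·13 + 1·757264·7 + 7·425961·9 + 10·128592·19 = 217741447.
217741447 mod 6815376 = 6464791.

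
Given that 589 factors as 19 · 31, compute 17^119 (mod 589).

42

Mod 19: 17 ≡ 17; by Fermat, exponent reduces to 119 mod 18 = 11; 17^11 ≡ 4 (mod 19).
Mod 31: 17 ≡ 17; by Fermat, exponent reduces to 119 mod 30 = 29; 17^29 ≡ 11 (mod 31).
Combine by CRT: x ≡ 4 (mod 19), x ≡ 11 (mod 31) ⇒ x ≡ 42 (mod 589).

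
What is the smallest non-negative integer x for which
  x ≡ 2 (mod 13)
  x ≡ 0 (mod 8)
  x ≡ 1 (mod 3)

Combine the congruences pairwise.
From x ≡ 2 (mod 13) write x = 2 + 13t. Substituting into x ≡ 0 (mod 8) gives 13t ≡ 6 (mod 8), and since 5⁻¹ ≡ 5 (mod 8), t ≡ 6. Hence x ≡ 2 + 13·6 = 80 (mod 104).
From x ≡ 80 (mod 104) write x = 80 + 104t. Substituting into x ≡ 1 (mod 3) gives 104t ≡ 2 (mod 3), and since 2⁻¹ ≡ 2 (mod 3), t ≡ 1. Hence x ≡ 80 + 104·1 = 184 (mod 312).

184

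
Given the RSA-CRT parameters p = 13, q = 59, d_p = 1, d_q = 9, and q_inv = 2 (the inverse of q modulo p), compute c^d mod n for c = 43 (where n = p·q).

m₁ = c^(d_p) mod p: c ≡ 4 (mod 13), and 4^1 mod 13 = 4.
m₂ = c^(d_q) mod q: c ≡ 43 (mod 59), and 43^9 mod 59 = 10.
h = q_inv·(m₁ − m₂) mod p = 2·(4 − 10) mod 13 = 1.
m = m₂ + h·q = 10 + 1·59 = 69.

69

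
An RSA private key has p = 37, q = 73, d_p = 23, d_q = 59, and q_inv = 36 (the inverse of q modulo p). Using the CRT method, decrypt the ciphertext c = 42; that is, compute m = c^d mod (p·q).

871

m₁ = c^(d_p) mod p: c ≡ 5 (mod 37), and 5^23 mod 37 = 20.
m₂ = c^(d_q) mod q: c ≡ 42 (mod 73), and 42^59 mod 73 = 68.
h = q_inv·(m₁ − m₂) mod p = 36·(20 − 68) mod 37 = 11.
m = m₂ + h·q = 68 + 11·73 = 871.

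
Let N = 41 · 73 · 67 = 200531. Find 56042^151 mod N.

114600

Mod 41: 56042 ≡ 36; by Fermat, exponent reduces to 151 mod 40 = 31; 36^31 ≡ 5 (mod 41).
Mod 73: 56042 ≡ 51; by Fermat, exponent reduces to 151 mod 72 = 7; 51^7 ≡ 63 (mod 73).
Mod 67: 56042 ≡ 30; by Fermat, exponent reduces to 151 mod 66 = 19; 30^19 ≡ 30 (mod 67).
Combine by CRT: x ≡ 5 (mod 41), x ≡ 63 (mod 73), x ≡ 30 (mod 67) ⇒ x ≡ 114600 (mod 200531).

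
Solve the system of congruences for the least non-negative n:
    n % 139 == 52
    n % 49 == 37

From n ≡ 52 (mod 139) write n = 52 + 139t. Substituting into n ≡ 37 (mod 49) gives 139t ≡ 34 (mod 49), and since 41⁻¹ ≡ 6 (mod 49), t ≡ 8. Hence n ≡ 52 + 139·8 = 1164 (mod 6811).

1164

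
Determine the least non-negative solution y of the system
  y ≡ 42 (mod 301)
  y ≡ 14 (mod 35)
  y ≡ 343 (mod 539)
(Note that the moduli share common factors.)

gcd(301, 35) = 7 and 7 | (14 − 42), so the pair is consistent; merging gives y ≡ 644 (mod 1505), where 1505 = lcm(301, 35).
gcd(1505, 539) = 7 and 7 | (343 − 644), so the pair is consistent; merging gives y ≡ 69874 (mod 115885), where 115885 = lcm(1505, 539).
The solution is unique modulo lcm(301, 35, 539) = 115885.

69874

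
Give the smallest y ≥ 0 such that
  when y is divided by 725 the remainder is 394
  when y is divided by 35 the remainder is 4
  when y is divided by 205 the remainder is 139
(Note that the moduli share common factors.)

94644

gcd(725, 35) = 5 and 5 | (4 − 394), so the pair is consistent; merging gives y ≡ 3294 (mod 5075), where 5075 = lcm(725, 35).
gcd(5075, 205) = 5 and 5 | (139 − 3294), so the pair is consistent; merging gives y ≡ 94644 (mod 208075), where 208075 = lcm(5075, 205).
The solution is unique modulo lcm(725, 35, 205) = 208075.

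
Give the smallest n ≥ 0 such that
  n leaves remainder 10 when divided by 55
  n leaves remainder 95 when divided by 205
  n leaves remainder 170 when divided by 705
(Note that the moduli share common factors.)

120020

Combine the congruences pairwise.
gcd(55, 205) = 5 and 5 | (95 − 10), so the pair is consistent; merging gives n ≡ 505 (mod 2255), where 2255 = lcm(55, 205).
gcd(2255, 705) = 5 and 5 | (170 − 505), so the pair is consistent; merging gives n ≡ 120020 (mod 317955), where 317955 = lcm(2255, 705).
The solution is unique modulo lcm(55, 205, 705) = 317955.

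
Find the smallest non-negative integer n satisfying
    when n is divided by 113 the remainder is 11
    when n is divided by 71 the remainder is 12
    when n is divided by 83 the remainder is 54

From n ≡ 11 (mod 113) write n = 11 + 113t. Substituting into n ≡ 12 (mod 71) gives 113t ≡ 1 (mod 71), and since 42⁻¹ ≡ 22 (mod 71), t ≡ 22. Hence n ≡ 11 + 113·22 = 2497 (mod 8023).
From n ≡ 2497 (mod 8023) write n = 2497 + 8023t. Substituting into n ≡ 54 (mod 83) gives 8023t ≡ 47 (mod 83), and since 55⁻¹ ≡ 80 (mod 83), t ≡ 25. Hence n ≡ 2497 + 8023·25 = 203072 (mod 665909).

203072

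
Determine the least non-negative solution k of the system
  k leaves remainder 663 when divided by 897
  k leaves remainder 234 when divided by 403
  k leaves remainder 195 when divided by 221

151359

gcd(897, 403) = 13 and 13 | (234 − 663), so the pair is consistent; merging gives k ≡ 12324 (mod 27807), where 27807 = lcm(897, 403).
gcd(27807, 221) = 13 and 13 | (195 − 12324), so the pair is consistent; merging gives k ≡ 151359 (mod 472719), where 472719 = lcm(27807, 221).
The solution is unique modulo lcm(897, 403, 221) = 472719.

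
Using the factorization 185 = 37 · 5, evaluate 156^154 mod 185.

Mod 37: 156 ≡ 8; by Fermat, exponent reduces to 154 mod 36 = 10; 8^10 ≡ 11 (mod 37).
Mod 5: 156 ≡ 1; by Fermat, exponent reduces to 154 mod 4 = 2; 1^2 ≡ 1 (mod 5).
Combine by CRT: x ≡ 11 (mod 37), x ≡ 1 (mod 5) ⇒ x ≡ 11 (mod 185).

11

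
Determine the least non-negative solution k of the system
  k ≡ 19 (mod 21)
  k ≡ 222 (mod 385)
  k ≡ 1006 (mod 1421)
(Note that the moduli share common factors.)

gcd(21, 385) = 7 and 7 | (222 − 19), so the pair is consistent; merging gives k ≡ 607 (mod 1155), where 1155 = lcm(21, 385).
gcd(1155, 1421) = 7 and 7 | (1006 − 607), so the pair is consistent; merging gives k ≡ 116107 (mod 234465), where 234465 = lcm(1155, 1421).
The solution is unique modulo lcm(21, 385, 1421) = 234465.

116107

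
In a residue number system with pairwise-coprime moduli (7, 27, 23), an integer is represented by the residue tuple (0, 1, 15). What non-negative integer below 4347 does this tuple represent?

406

From x ≡ 0 (mod 7) write x = 0 + 7t. Substituting into x ≡ 1 (mod 27) gives 7t ≡ 1 (mod 27), and since 7⁻¹ ≡ 4 (mod 27), t ≡ 4. Hence x ≡ 0 + 7·4 = 28 (mod 189).
From x ≡ 28 (mod 189) write x = 28 + 189t. Substituting into x ≡ 15 (mod 23) gives 189t ≡ 10 (mod 23), and since 5⁻¹ ≡ 14 (mod 23), t ≡ 2. Hence x ≡ 28 + 189·2 = 406 (mod 4347).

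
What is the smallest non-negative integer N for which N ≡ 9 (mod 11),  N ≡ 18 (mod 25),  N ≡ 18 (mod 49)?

The moduli are pairwise coprime; M = 11·25·49 = 13475.
M/11 = 1225; 1225 ≡ 4 (mod 11); 4·3 ≡ 1, so inverse 3.
M/25 = 539; 539 ≡ 14 (mod 25); 14·9 ≡ 1, so inverse 9.
M/49 = 275; 275 ≡ 30 (mod 49); 30·18 ≡ 1, so inverse 18.
N ≡ 9·1225·3 + 18·539·9 + 18·275·18 = 209493.
209493 mod 13475 = 7368.

7368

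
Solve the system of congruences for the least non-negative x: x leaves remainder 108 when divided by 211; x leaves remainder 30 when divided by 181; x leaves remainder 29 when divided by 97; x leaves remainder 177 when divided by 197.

The moduli are pairwise coprime; N = 211·181·97·197 = 729791819.
N/211 = 3458729; 3458729 ≡ 17 (mod 211); 17·149 ≡ 1, so inverse 149.
N/181 = 4031999; 4031999 ≡ 43 (mod 181); 43·80 ≡ 1, so inverse 80.
N/97 = 7523627; 7523627 ≡ 16 (mod 97); 16·91 ≡ 1, so inverse 91.
N/197 = 3704527; 3704527 ≡ 139 (mod 197); 139·180 ≡ 1, so inverse 180.
x ≡ 108·3458729·149 + 30·4031999·80 + 29·7523627·91 + 177·3704527·180 = 203215746541.
203215746541 mod 729791819 = 333620859.

333620859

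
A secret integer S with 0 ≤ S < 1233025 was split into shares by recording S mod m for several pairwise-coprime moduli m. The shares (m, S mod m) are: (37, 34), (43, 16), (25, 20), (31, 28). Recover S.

755870

The moduli are pairwise coprime; N = 37·43·25·31 = 1233025.
N/37 = 33325; 33325 ≡ 25 (mod 37); 25·3 ≡ 1, so inverse 3.
N/43 = 28675; 28675 ≡ 37 (mod 43); 37·7 ≡ 1, so inverse 7.
N/25 = 49321; 49321 ≡ 21 (mod 25); 21·6 ≡ 1, so inverse 6.
N/31 = 39775; 39775 ≡ 2 (mod 31); 2·16 ≡ 1, so inverse 16.
S ≡ 34·33325·3 + 16·28675·7 + 20·49321·6 + 28·39775·16 = 30348470.
30348470 mod 1233025 = 755870.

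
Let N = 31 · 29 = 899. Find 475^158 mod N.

758

Mod 31: 475 ≡ 10; by Fermat, exponent reduces to 158 mod 30 = 8; 10^8 ≡ 14 (mod 31).
Mod 29: 475 ≡ 11; by Fermat, exponent reduces to 158 mod 28 = 18; 11^18 ≡ 4 (mod 29).
Combine by CRT: x ≡ 14 (mod 31), x ≡ 4 (mod 29) ⇒ x ≡ 758 (mod 899).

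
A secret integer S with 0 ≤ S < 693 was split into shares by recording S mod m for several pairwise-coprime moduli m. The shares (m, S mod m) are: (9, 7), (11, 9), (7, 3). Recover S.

From S ≡ 7 (mod 9) write S = 7 + 9t. Substituting into S ≡ 9 (mod 11) gives 9t ≡ 2 (mod 11), and since 9⁻¹ ≡ 5 (mod 11), t ≡ 10. Hence S ≡ 7 + 9·10 = 97 (mod 99).
From S ≡ 97 (mod 99) write S = 97 + 99t. Substituting into S ≡ 3 (mod 7) gives 99t ≡ 4 (mod 7), and since 1⁻¹ ≡ 1 (mod 7), t ≡ 4. Hence S ≡ 97 + 99·4 = 493 (mod 693).

493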